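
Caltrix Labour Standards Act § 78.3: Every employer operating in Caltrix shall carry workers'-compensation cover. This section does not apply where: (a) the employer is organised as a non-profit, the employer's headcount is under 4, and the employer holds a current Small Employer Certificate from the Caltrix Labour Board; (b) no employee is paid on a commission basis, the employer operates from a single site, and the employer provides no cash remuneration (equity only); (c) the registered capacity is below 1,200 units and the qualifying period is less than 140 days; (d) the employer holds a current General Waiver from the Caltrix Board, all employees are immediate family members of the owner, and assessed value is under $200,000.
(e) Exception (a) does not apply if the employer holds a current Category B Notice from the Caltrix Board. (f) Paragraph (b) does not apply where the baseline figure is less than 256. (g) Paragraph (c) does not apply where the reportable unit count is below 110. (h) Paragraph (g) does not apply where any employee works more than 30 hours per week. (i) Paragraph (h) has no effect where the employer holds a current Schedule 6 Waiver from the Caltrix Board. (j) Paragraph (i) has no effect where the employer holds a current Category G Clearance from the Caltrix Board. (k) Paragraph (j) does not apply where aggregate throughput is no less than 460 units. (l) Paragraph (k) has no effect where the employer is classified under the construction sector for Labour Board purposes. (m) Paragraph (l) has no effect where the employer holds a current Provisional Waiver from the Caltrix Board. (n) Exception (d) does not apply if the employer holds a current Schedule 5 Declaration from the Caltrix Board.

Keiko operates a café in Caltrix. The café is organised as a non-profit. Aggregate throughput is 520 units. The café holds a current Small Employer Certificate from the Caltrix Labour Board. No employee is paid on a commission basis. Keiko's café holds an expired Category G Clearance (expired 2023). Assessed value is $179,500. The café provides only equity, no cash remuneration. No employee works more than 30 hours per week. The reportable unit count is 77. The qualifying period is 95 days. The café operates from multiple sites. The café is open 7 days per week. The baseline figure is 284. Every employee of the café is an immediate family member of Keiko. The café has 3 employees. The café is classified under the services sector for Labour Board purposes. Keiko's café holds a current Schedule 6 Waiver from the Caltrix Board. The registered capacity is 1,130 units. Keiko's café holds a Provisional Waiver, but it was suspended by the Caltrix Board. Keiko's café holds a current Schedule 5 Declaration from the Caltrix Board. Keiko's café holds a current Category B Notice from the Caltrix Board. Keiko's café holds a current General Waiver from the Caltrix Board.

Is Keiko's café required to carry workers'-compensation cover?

All of (a)'s requirements are met (the employer is a non-profit; the employer's headcount is 3, under the 4 limit; a current Small Employer Certificate is held). But: (e) operates against (a): a current Category B Notice is held. (a) is therefore removed.
Exception (b) does not apply: the employer operates from multiple sites.
Exception (c) is satisfied on its face — the registered capacity is 1,130 units, below the 1,200 units limit; the qualifying period is 95 days, less than the 140 days limit. However, paragraphs (g)–(m) must be considered: (g) operates against (c): the reportable unit count is 77, below the 110 limit. (h), which would lift (g), does not operate here — no employee exceeds 30 hours/week. So (c) is unavailable.
Exception (d) is satisfied on its face — a current General Waiver is held; every employee is an immediate family member; assessed value is $179,500, under the $200,000 limit. But: (n) operates against (d): a current Schedule 5 Declaration is held. So (d) is unavailable.
No exception applies. The general rule governs.

Yes — Keiko's café must carry workers'-compensation cover.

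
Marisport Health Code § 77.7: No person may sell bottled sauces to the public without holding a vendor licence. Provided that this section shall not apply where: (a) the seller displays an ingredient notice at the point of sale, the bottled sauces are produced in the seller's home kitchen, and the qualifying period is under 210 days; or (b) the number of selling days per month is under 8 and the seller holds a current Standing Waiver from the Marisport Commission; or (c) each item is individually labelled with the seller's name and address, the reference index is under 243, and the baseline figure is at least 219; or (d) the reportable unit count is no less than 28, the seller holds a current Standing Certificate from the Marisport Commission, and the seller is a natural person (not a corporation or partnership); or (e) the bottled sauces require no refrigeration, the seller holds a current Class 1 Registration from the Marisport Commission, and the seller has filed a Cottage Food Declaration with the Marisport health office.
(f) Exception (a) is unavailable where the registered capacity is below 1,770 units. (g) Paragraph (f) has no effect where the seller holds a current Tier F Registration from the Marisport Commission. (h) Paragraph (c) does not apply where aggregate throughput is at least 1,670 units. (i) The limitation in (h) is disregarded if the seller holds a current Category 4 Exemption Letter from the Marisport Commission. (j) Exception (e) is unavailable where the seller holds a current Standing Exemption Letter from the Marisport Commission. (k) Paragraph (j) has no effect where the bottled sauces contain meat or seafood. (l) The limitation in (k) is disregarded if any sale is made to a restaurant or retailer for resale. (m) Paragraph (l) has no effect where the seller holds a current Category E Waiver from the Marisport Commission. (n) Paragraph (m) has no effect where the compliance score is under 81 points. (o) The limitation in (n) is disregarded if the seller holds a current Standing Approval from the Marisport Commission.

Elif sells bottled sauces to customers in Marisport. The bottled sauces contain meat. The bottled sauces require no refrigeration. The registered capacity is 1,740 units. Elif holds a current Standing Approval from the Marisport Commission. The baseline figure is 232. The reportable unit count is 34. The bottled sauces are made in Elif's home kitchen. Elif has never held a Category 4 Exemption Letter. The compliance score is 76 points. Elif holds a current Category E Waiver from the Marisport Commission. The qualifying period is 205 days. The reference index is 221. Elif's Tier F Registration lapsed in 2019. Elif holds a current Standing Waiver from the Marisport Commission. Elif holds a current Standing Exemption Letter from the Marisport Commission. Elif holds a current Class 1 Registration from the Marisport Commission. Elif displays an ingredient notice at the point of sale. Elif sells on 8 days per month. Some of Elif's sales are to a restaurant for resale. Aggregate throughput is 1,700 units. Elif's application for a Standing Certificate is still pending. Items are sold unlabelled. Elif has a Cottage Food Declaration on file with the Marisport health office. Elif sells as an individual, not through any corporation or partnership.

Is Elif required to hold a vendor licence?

Exception (a) is satisfied on its face — an ingredient notice is displayed; the bottled sauces are home-kitchen produced; the qualifying period is 205 days, under the 210 days limit. But applying paragraphs (f)–(g): (f) operates against (a): the registered capacity is 1,740 units, below the 1,770 units limit. (g) is not engaged (no current Tier F Registration is held), so (f) stands. (a) is therefore removed.
Exception (b) fails — the number of selling days per month is 8, not under 8.
Exception (c) fails — items are sold unlabelled.
Exception (d) requires that the seller holds a current Standing Certificate from the Marisport Commission; but no current Standing Certificate is held, so (d) is unavailable.
Exception (e) is satisfied on its face — the bottled sauces are shelf-stable; a current Class 1 Registration is held; a Cottage Food Declaration is on file. Applying paragraphs (j)–(o): (j) would limit (e) — a current Standing Exemption Letter is held — but (k) sets (j) aside: (k) operates against (j): the bottled sauces contain meat. (l) would limit (k) — some sales are to a restaurant for resale — but (m) sets (l) aside: (m) operates against (l): a current Category E Waiver is held. (n) would limit (m) — the compliance score is 76 points, under the 81 points limit — but (o) sets (n) aside: (o) is engaged — a current Standing Approval is held. Exception (e) stands.

No — exception (e) applies; Elif is not required to hold a vendor licence.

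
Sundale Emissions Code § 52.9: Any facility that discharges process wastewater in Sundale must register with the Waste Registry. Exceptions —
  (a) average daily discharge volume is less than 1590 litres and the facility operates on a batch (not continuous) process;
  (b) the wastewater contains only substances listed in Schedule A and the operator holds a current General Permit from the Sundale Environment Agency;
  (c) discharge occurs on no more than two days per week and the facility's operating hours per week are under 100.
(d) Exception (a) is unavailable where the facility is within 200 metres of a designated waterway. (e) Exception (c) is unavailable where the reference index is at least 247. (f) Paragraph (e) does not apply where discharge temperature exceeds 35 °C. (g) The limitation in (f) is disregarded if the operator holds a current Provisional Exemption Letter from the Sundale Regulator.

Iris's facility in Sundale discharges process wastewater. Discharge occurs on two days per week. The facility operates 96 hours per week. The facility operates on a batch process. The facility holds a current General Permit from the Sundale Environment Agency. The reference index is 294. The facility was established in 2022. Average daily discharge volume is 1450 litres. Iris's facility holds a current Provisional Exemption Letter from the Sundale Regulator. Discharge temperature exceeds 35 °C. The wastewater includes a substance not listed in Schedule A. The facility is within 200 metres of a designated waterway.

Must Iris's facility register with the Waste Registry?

Yes — Iris's facility must register with the Waste Registry.

Exception (a)'s conditions are all satisfied: average daily discharge volume is 1450 litres, less than the 1590 litres limit; the facility operates on a batch process. But: (d) operates against (a): the facility is within 200 m of a designated waterway. Exception (a) does not apply.
Exception (b) does not apply: the wastewater includes a non-Schedule-A substance.
Exception (c)'s conditions are all satisfied: discharge occurs on no more than two days per week; the facility's operating hours per week are 96, under the 100 limit. Turning to paragraphs (e)–(g): (e) operates against (c): the reference index is 294, meeting the 247 threshold. (f) is triggered (discharge temperature exceeds 35 °C), but is overridden by (g): (g) applies — a current Provisional Exemption Letter is held. Exception (c) does not apply.
No exception is made out. Iris's facility falls within the general rule.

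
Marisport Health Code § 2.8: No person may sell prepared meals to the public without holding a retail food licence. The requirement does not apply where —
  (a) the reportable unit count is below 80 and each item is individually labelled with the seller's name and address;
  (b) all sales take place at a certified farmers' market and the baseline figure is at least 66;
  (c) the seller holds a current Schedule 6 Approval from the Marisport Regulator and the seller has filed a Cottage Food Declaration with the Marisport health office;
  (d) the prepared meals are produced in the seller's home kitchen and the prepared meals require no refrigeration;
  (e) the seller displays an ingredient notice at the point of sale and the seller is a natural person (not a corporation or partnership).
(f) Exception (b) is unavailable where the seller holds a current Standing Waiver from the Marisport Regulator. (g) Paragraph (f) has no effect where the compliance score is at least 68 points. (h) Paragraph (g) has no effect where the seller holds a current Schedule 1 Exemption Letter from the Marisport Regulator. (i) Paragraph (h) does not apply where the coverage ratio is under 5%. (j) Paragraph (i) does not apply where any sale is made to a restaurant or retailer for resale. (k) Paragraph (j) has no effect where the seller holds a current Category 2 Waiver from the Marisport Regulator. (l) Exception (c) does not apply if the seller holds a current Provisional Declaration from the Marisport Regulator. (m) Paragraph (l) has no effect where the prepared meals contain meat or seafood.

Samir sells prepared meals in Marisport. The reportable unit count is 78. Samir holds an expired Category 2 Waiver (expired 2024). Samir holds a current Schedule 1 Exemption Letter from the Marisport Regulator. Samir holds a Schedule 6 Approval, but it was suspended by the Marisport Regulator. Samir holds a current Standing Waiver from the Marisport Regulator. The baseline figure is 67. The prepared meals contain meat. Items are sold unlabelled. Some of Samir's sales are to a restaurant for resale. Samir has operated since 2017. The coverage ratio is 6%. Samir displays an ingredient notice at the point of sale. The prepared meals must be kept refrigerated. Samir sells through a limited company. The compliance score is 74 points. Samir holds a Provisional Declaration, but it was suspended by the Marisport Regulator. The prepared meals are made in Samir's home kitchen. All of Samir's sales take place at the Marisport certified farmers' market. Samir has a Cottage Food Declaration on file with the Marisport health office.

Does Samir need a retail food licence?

Yes — Samir must hold a retail food licence.

Exception (a) does not apply: items are sold unlabelled.
Exception (b): all sales are at a certified farmers' market; the baseline figure is 67, meeting the 66 threshold — every condition holds. But: (f) is triggered — a current Standing Waiver is held. (g) would limit (f) — the compliance score is 74 points, meeting the 68 points threshold — but (h) sets (g) aside: (h) operates against (g): a current Schedule 1 Exemption Letter is held. (i), which would lift (h), is not engaged — the coverage ratio is 6%, not under 5%. So (b) is unavailable.
Exception (c) requires that the seller holds a current Schedule 6 Approval from the Marisport Regulator; but the Schedule 6 Approval is not current, so (c) is unavailable.
Exception (d) does not apply: the prepared meals require refrigeration.
Exception (e) fails — the seller operates through a limited company.
No exception applies. The general rule governs.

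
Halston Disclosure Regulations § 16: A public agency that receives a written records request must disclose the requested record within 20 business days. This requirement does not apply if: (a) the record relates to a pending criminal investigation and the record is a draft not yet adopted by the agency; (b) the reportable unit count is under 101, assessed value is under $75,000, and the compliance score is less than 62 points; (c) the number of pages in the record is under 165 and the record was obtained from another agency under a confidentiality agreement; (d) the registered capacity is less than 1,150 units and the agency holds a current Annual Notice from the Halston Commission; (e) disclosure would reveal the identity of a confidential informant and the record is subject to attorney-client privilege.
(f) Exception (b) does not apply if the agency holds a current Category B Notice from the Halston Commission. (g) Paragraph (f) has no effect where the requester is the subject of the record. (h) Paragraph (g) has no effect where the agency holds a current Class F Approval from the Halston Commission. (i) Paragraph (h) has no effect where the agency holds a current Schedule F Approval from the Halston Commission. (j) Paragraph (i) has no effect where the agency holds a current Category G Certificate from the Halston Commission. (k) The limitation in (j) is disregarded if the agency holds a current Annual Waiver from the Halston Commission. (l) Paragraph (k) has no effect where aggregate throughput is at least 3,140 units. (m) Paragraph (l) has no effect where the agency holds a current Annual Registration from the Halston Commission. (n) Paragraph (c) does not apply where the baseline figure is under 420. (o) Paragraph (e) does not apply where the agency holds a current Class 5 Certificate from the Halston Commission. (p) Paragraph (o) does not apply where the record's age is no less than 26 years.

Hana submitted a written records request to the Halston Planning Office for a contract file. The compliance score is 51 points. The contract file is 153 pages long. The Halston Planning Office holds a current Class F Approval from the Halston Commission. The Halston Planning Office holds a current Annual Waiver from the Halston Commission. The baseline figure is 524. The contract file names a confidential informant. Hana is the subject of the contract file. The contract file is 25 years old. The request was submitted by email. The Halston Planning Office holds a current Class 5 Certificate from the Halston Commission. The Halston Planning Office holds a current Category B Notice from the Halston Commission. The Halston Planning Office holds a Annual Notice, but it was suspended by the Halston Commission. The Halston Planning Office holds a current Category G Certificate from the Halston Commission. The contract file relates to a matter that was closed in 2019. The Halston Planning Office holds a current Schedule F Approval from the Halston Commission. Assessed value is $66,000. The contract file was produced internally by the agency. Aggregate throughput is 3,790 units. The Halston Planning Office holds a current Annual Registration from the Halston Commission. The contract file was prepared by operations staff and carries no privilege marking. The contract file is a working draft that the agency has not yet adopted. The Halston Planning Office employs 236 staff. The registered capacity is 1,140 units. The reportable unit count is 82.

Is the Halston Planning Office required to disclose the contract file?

No — exception (b) applies; the Halston Planning Office is not required to disclose the contract file.

Exception (a) does not apply: the contract file relates to a closed matter.
Exception (b)'s conditions are all satisfied: the reportable unit count is 82, under the 101 limit; assessed value is $66,000, under the $75,000 limit; the compliance score is 51 points, less than the 62 points limit. Applying paragraphs (f)–(m): (f) would limit (b) — a current Category B Notice is held — but (g) sets (f) aside: (g) applies — Hana is the subject of the contract file. (h) would limit (g) — a current Class F Approval is held — but (i) sets (h) aside: (i) operates against (h): a current Schedule F Approval is held. (j) is engaged (a current Category G Certificate is held), but is displaced by (k): (k) operates against (j): a current Annual Waiver is held. (l) would limit (k) — aggregate throughput is 3,790 units, meeting the 3,140 units threshold — but (m) sets (l) aside: (m) operates against (l): a current Annual Registration is held. So (b) applies.
Exception (c) fails — the contract file was produced internally.
Exception (d) does not apply: no current Annual Notice is held.
Exception (e) does not apply: the contract file carries no privilege marking.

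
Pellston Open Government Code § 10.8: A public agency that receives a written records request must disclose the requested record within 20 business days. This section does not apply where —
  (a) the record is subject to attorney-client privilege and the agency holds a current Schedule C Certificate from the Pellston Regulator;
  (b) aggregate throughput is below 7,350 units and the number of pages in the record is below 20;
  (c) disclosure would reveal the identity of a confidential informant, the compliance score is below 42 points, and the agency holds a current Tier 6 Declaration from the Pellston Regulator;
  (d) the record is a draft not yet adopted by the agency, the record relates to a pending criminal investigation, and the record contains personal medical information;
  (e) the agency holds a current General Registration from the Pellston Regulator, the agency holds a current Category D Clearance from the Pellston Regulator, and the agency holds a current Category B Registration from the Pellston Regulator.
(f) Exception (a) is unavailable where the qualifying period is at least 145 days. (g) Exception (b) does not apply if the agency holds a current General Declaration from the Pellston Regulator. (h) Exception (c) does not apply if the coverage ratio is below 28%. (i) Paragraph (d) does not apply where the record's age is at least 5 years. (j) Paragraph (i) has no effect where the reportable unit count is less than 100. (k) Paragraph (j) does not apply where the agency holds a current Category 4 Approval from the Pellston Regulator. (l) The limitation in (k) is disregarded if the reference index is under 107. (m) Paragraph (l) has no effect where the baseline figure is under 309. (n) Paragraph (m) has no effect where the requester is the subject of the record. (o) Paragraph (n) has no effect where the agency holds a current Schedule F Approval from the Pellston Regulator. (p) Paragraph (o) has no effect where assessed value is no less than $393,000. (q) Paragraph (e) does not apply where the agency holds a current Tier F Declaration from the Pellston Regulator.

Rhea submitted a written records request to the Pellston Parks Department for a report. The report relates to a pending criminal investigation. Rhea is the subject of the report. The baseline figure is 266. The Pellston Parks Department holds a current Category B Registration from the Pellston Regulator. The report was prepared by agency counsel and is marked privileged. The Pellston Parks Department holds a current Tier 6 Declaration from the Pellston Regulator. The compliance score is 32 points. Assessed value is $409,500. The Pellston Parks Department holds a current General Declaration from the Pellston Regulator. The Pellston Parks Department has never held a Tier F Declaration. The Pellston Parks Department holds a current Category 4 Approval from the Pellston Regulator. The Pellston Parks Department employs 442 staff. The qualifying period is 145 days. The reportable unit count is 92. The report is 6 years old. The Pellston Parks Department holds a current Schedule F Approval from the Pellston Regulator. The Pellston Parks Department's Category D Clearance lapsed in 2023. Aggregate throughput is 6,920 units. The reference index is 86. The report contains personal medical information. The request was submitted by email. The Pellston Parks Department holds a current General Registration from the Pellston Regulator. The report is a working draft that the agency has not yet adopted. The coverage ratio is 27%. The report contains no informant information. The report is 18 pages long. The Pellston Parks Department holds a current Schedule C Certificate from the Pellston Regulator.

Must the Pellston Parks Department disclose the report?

No — exception (d) applies; the Pellston Parks Department is not required to disclose the report.

All of (a)'s requirements are met (the report is privileged; a current Schedule C Certificate is held). However, paragraph (f) must be considered: (f) operates against (a): the qualifying period is 145 days, meeting the 145 days threshold. (a) is therefore removed.
Exception (b)'s conditions are all satisfied: aggregate throughput is 6,920 units, below the 7,350 units limit; the number of pages in the record is 18, below the 20 limit. But applying paragraph (g): (g) operates against (b): a current General Declaration is held. So (b) is unavailable.
Exception (c) requires that disclosure would reveal the identity of a confidential informant; but the report contains no informant information, so (c) is unavailable.
Exception (d) is satisfied on its face — the report is an unadopted draft; the report relates to a pending investigation; the report contains personal medical information. Applying paragraphs (i)–(p): (i) would limit (d) — the record's age is 6 years, meeting the 5 years threshold — but (j) sets (i) aside: (j) operates against (i): the reportable unit count is 92, less than the 100 limit. (k) is engaged (a current Category 4 Approval is held), but is itself disapplied by (l): (l) is triggered — the reference index is 86, under the 107 limit. (m) would limit (l) — the baseline figure is 266, under the 309 limit — but (n) sets (m) aside: (n) is triggered — Rhea is the subject of the report. (o) would limit (n) — a current Schedule F Approval is held — but (p) sets (o) aside: (p) is triggered — assessed value is $409,500, meeting the $393,000 threshold. So (d) applies.
Exception (e) requires that the agency holds a current Category D Clearance from the Pellston Regulator; but no current Category D Clearance is held, so (e) is unavailable.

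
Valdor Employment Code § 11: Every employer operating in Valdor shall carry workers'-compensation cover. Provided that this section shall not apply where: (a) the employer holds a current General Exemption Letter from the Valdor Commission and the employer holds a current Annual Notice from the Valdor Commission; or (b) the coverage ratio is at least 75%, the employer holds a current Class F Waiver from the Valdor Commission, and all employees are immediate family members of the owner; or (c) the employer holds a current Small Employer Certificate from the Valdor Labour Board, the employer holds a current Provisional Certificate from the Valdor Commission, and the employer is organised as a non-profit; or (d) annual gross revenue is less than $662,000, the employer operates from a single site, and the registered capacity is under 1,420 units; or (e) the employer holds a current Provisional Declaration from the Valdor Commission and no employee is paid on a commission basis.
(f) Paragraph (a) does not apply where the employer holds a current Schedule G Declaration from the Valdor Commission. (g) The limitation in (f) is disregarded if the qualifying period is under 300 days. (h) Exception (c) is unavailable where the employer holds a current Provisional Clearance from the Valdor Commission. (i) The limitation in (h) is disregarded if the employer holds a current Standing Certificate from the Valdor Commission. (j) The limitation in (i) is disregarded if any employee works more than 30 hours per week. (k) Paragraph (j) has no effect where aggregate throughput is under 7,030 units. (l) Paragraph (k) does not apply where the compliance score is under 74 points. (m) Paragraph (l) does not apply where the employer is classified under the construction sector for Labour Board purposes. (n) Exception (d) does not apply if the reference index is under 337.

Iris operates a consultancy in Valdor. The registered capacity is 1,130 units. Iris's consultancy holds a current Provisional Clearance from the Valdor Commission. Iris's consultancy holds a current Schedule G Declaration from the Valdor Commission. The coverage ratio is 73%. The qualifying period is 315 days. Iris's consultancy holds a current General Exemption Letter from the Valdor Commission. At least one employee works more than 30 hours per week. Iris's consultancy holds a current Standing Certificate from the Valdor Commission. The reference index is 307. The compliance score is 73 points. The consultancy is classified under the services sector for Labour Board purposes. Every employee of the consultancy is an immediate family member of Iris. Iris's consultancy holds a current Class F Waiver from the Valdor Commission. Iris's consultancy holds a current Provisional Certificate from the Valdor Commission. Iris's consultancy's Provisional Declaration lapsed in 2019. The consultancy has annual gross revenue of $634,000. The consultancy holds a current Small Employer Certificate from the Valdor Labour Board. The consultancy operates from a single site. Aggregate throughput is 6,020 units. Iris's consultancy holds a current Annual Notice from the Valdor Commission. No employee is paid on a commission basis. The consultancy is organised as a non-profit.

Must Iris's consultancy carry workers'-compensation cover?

Yes — Iris's consultancy must carry workers'-compensation cover.

Exception (a)'s conditions are all satisfied: a current General Exemption Letter is held; a current Annual Notice is held. Turning to paragraphs (f)–(g): (f) is triggered — a current Schedule G Declaration is held. (g), which would lift (f), is not engaged — the qualifying period is 315 days, not under 300 days. So (a) is unavailable.
Exception (b) requires that the coverage ratio is at least 75%; but the coverage ratio is 73%, short of 75%, so (b) is unavailable.
All of (c)'s requirements are met (a current Small Employer Certificate is held; a current Provisional Certificate is held; the employer is a non-profit). Turning to paragraphs (h)–(m): (h) operates against (c): a current Provisional Clearance is held. (i) applies (a current Standing Certificate is held), but is displaced by (j): (j) is engaged — at least one employee exceeds 30 hours/week. (k) is triggered (aggregate throughput is 6,020 units, under the 7,030 units limit), but is set aside by (l): (l) operates against (k): the compliance score is 73 points, under the 74 points limit. (m), which would lift (l), is not engaged — the consultancy is classified under the services sector. Exception (c) does not apply.
Exception (d) is satisfied on its face — annual gross revenue is $634,000, less than the $662,000 limit; the employer operates from a single site; the registered capacity is 1,130 units, under the 1,420 units limit. Turning to paragraph (n): (n) operates against (d): the reference index is 307, under the 337 limit. So (d) is unavailable.
Exception (e) does not apply: there is no Provisional Declaration in force.
None of the exceptions is available; § 11 applies in full.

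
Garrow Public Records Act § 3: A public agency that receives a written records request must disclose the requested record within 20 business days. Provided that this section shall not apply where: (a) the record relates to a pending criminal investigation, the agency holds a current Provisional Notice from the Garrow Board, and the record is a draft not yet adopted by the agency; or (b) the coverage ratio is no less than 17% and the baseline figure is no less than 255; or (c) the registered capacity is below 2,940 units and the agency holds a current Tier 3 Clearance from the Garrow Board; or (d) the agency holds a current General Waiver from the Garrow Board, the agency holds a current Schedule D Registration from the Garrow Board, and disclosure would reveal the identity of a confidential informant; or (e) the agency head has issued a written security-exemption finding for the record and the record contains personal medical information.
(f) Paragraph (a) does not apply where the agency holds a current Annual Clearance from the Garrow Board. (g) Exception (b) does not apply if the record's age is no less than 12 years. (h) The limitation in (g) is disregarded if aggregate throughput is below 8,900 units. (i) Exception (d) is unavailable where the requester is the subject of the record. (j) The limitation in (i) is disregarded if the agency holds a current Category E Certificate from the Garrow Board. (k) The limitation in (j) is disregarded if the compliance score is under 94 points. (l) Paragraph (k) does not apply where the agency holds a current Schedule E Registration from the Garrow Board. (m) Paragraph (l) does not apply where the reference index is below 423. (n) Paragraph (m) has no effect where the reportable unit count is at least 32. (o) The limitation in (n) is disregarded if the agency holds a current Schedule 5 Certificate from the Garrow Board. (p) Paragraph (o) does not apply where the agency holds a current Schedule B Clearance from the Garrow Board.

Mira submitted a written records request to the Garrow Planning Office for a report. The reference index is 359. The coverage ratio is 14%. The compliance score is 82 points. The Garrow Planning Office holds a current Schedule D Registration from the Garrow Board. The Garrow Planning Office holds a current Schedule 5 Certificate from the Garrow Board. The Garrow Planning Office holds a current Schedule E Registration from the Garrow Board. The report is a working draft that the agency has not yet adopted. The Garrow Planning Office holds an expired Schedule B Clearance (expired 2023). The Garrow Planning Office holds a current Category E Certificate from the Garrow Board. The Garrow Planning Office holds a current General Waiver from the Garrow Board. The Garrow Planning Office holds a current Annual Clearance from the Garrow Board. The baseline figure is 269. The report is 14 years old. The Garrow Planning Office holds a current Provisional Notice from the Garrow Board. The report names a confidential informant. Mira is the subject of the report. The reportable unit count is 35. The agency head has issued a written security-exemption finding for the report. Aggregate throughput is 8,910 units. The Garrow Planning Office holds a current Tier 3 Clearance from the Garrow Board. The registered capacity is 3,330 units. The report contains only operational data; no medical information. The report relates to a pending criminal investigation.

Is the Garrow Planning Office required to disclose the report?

Exception (a): the report relates to a pending investigation; a current Provisional Notice is held; the report is an unadopted draft — every condition holds. However, paragraph (f) must be considered: (f) is triggered — a current Annual Clearance is held. So (a) is unavailable.
Exception (b) fails — the coverage ratio is 14%, short of 17%.
Exception (c) requires that the registered capacity is below 2,940 units; but the registered capacity is 3,330 units, not below 2,940 units, so (c) is unavailable.
All of (d)'s requirements are met (a current General Waiver is held; a current Schedule D Registration is held; the report names a confidential informant). Turning to paragraphs (i)–(p): (i) is engaged — Mira is the subject of the report. (j) would limit (i) — a current Category E Certificate is held — but (k) sets (j) aside: (k) operates against (j): the compliance score is 82 points, under the 94 points limit. (l) would limit (k) — a current Schedule E Registration is held — but (m) sets (l) aside: (m) is triggered — the reference index is 359, below the 423 limit. (n) would limit (m) — the reportable unit count is 35, meeting the 32 threshold — but (o) sets (n) aside: (o) operates against (n): a current Schedule 5 Certificate is held. (p), which would lift (o), does not operate here — there is no Schedule B Clearance in force. So (d) is unavailable.
Exception (e) fails — the report contains only operational data.
Every exception is unavailable, so the rule governs.

Yes — the Garrow Planning Office must disclose the report.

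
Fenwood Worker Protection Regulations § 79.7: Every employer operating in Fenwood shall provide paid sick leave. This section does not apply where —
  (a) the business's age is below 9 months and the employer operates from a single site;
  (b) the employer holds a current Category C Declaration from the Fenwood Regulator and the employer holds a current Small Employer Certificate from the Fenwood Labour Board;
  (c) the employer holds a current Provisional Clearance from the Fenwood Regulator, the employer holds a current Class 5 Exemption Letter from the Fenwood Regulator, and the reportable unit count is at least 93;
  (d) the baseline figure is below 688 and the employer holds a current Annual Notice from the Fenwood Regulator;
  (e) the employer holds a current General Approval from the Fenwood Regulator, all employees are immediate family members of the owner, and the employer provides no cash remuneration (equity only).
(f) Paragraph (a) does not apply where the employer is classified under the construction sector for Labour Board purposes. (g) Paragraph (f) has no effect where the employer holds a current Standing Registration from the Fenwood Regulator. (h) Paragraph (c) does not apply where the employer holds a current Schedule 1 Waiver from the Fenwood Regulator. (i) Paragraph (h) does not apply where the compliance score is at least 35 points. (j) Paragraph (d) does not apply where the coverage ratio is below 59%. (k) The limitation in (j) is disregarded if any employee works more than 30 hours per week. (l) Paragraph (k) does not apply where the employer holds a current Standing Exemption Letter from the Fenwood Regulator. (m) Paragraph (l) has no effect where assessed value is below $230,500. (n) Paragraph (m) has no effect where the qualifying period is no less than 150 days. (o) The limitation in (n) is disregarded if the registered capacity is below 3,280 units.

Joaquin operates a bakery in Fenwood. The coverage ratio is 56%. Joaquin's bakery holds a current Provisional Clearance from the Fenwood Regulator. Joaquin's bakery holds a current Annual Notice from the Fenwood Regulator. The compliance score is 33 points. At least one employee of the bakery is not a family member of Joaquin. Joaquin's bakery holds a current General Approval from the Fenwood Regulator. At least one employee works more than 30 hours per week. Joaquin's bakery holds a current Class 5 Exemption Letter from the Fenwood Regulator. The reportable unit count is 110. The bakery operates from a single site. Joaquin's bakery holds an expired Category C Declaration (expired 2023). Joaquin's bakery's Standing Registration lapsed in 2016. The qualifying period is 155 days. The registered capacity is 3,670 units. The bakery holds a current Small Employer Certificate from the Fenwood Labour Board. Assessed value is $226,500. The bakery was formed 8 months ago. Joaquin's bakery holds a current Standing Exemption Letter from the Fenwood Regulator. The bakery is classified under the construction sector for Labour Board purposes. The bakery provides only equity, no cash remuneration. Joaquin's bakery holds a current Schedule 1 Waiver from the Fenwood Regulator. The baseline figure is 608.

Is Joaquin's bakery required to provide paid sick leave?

Exception (a)'s conditions are all satisfied: the business's age is 8 months, below the 9 months limit; the employer operates from a single site. Turning to paragraphs (f)–(g): (f) operates against (a): the bakery is classified under the construction sector. (g) is not triggered (there is no Standing Registration in force), so (f) stands. Exception (a) does not apply.
Exception (b) fails — there is no Category C Declaration in force.
Exception (c) is satisfied on its face — a current Provisional Clearance is held; a current Class 5 Exemption Letter is held; the reportable unit count is 110, meeting the 93 threshold. But: (h) operates against (c): a current Schedule 1 Waiver is held. (i) is inapplicable (the compliance score is 33 points, short of 35 points), so (h) stands. Exception (c) does not apply.
Exception (d): the baseline figure is 608, below the 688 limit; a current Annual Notice is held — every condition holds. Turning to paragraphs (j)–(o): (j) is triggered — the coverage ratio is 56%, below the 59% limit. (k) would limit (j) — at least one employee exceeds 30 hours/week — but (l) sets (k) aside: (l) operates — a current Standing Exemption Letter is held. (m) operates (assessed value is $226,500, below the $230,500 limit), but is set aside by (n): (n) operates against (m): the qualifying period is 155 days, meeting the 150 days threshold. (o), which would lift (n), is not engaged — the registered capacity is 3,670 units, not below 3,280 units. (d) is therefore removed.
Exception (e) requires that all employees are immediate family members of the owner; but at least one employee is not a family member, so (e) is unavailable.
No exception displaces § 79.7.

Yes — Joaquin's bakery must provide paid sick leave.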